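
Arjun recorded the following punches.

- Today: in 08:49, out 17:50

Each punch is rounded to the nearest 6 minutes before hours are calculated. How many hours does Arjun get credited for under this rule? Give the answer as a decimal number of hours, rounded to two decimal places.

9.00 hours

Today: in 08:49→08:48, out 17:50→17:48; 9 h 0 min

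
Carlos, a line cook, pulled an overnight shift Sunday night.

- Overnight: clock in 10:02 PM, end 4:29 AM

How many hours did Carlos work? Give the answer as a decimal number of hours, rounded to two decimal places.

Overnight: 10:02 PM → midnight = 1 h 58 min; midnight → 4:29 AM = 4 h 29 min; span 6 h 27 min

6.45 hours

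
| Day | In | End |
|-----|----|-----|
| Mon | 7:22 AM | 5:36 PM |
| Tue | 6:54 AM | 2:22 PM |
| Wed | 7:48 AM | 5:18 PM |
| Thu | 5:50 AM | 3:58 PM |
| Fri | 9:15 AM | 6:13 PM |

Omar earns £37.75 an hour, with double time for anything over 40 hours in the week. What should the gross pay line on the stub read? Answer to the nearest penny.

£1985.65

Mon: 7:22 AM–5:36 PM = 10 h 14 min
Tue: 6:54 AM–2:22 PM = 7 h 28 min
Wed: 7:48 AM–5:18 PM = 9 h 30 min
Thu: 5:50 AM–3:58 PM = 10 h 8 min
Fri: 9:15 AM–6:13 PM = 8 h 58 min
Total worked: 46 h 18 min = 2778 min.
Regular 40 h 0 min = 2400 min at £37.75/h; overtime 6 h 18 min = 378 min at £75.50/h.
Pay = (2400 × £37.75 + 378 × £75.50) ÷ 60 = £1985.65.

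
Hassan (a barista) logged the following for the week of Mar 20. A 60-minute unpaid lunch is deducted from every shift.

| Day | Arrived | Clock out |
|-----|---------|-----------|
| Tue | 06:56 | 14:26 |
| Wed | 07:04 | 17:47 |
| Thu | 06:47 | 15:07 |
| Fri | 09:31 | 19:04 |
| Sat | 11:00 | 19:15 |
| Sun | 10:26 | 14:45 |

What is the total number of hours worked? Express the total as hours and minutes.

Tue: 06:56–14:26 = 7 h 30 min; less 60 min break → 6 h 30 min
Wed: 07:04–17:47 = 10 h 43 min; less 60 min break → 9 h 43 min
Thu: 06:47–15:07 = 8 h 20 min; less 60 min break → 7 h 20 min
Fri: 09:31–19:04 = 9 h 33 min; less 60 min break → 8 h 33 min
Sat: 11:00–19:15 = 8 h 15 min; less 60 min break → 7 h 15 min
Sun: 10:26–14:45 = 4 h 19 min; less 60 min break → 3 h 19 min
Total: 6 h 30 min + 9 h 43 min + 7 h 20 min + 8 h 33 min + 7 h 15 min + 3 h 19 min = 42 h 40 min.

42 h 40 min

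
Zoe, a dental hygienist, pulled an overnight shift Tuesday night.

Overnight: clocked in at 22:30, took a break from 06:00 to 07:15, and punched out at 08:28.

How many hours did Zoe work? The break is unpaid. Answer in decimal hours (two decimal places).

8.72 hours

Overnight: 22:30 → midnight = 1 h 30 min; midnight → 08:28 = 8 h 28 min; span 9 h 58 min; less 75 min break → 8 h 43 min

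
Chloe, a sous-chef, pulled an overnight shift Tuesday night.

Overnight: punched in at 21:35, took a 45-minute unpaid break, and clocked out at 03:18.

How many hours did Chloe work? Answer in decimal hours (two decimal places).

Overnight: 21:35 → midnight = 2 h 25 min; midnight → 03:18 = 3 h 18 min; span 5 h 43 min; less 45 min break → 4 h 58 min

4.97 hours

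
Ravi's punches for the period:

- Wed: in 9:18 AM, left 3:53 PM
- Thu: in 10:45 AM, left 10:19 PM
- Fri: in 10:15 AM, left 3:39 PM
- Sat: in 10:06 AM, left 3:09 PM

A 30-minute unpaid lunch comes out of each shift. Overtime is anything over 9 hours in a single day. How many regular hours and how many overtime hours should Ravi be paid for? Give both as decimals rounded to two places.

Wed: 9:18 AM–3:53 PM = 6 h 35 min; less 30 min break → 6 h 5 min
Thu: 10:45 AM–10:19 PM = 11 h 34 min; less 30 min break → 11 h 4 min
Fri: 10:15 AM–3:39 PM = 5 h 24 min; less 30 min break → 4 h 54 min
Sat: 10:06 AM–3:09 PM = 5 h 3 min; less 30 min break → 4 h 33 min
Wed reg 6 h 5 min / OT 0 h 0 min; Thu reg 9 h 0 min / OT 2 h 4 min; Fri reg 4 h 54 min / OT 0 h 0 min; Sat reg 4 h 33 min / OT 0 h 0 min.
Totals: regular 24 h 32 min, overtime 2 h 4 min.

Regular 24.53 hours, overtime 2.07 hours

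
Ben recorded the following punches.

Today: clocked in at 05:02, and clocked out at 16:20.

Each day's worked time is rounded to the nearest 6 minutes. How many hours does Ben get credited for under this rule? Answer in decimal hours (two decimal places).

Today: 05:02–16:20 = 11 h 18 min → rounds to 11 h 18 min

11.30 hours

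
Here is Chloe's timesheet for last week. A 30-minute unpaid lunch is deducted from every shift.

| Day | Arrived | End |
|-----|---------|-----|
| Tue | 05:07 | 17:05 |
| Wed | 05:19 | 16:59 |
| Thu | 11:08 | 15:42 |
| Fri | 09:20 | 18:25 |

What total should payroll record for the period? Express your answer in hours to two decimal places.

35.28 hours

Tue: 05:07–17:05 = 11 h 58 min; less 30 min break → 11 h 28 min
Wed: 05:19–16:59 = 11 h 40 min; less 30 min break → 11 h 10 min
Thu: 11:08–15:42 = 4 h 34 min; less 30 min break → 4 h 4 min
Fri: 09:20–18:25 = 9 h 5 min; less 30 min break → 8 h 35 min
Total: 11 h 28 min + 11 h 10 min + 4 h 4 min + 8 h 35 min = 35 h 17 min.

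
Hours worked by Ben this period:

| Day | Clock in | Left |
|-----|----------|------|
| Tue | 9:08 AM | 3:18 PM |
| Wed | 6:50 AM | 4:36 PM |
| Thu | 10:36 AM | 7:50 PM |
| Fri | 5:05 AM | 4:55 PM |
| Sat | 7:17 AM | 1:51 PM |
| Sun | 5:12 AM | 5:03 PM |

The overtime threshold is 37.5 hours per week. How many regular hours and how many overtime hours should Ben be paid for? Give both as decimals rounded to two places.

Regular 37.50 hours, overtime 17.92 hours

Tue: 9:08 AM–3:18 PM = 6 h 10 min
Wed: 6:50 AM–4:36 PM = 9 h 46 min
Thu: 10:36 AM–7:50 PM = 9 h 14 min
Fri: 5:05 AM–4:55 PM = 11 h 50 min
Sat: 7:17 AM–1:51 PM = 6 h 34 min
Sun: 5:12 AM–5:03 PM = 11 h 51 min
Total worked: 55 h 25 min = 55.42 h.
Threshold 37.5 h → overtime 17 h 55 min, regular 37 h 30 min.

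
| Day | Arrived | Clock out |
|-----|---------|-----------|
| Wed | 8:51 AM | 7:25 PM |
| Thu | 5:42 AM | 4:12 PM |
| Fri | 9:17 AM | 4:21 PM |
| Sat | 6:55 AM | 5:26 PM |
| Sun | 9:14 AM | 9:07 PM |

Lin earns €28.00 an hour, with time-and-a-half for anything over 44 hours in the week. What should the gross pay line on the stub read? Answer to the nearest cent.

Wed: 8:51 AM–7:25 PM = 10 h 34 min
Thu: 5:42 AM–4:12 PM = 10 h 30 min
Fri: 9:17 AM–4:21 PM = 7 h 4 min
Sat: 6:55 AM–5:26 PM = 10 h 31 min
Sun: 9:14 AM–9:07 PM = 11 h 53 min
Total worked: 50 h 32 min = 3032 min.
Regular 44 h 0 min = 2640 min at €28.00/h; overtime 6 h 32 min = 392 min at €42.00/h.
Pay = (2640 × €28.00 + 392 × €42.00) ÷ 60 = €1506.40.

€1506.40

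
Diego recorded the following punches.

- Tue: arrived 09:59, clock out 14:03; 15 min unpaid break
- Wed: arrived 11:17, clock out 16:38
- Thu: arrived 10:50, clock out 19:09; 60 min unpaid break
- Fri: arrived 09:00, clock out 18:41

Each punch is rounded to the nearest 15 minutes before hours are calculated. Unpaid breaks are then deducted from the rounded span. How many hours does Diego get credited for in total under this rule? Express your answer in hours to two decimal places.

26.50 hours

Tue: in 09:59→10:00, out 14:03→14:00; 4 h 0 min − 15 min = 3 h 45 min
Wed: in 11:17→11:15, out 16:38→16:45; 5 h 30 min
Thu: in 10:50→10:45, out 19:09→19:15; 8 h 30 min − 60 min = 7 h 30 min
Fri: in 09:00→09:00, out 18:41→18:45; 9 h 45 min
Total credited: 26 h 30 min.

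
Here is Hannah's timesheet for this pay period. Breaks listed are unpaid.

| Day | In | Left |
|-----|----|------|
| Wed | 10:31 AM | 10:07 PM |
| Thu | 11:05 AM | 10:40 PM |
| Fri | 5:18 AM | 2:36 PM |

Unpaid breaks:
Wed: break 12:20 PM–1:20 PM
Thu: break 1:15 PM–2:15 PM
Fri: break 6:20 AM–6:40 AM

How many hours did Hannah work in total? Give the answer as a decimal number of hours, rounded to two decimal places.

Wed: 10:31 AM–10:07 PM = 11 h 36 min; less 60 min break → 10 h 36 min
Thu: 11:05 AM–10:40 PM = 11 h 35 min; less 60 min break → 10 h 35 min
Fri: 5:18 AM–2:36 PM = 9 h 18 min; less 20 min break → 8 h 58 min
Total: 10 h 36 min + 10 h 35 min + 8 h 58 min = 30 h 9 min.

30.15 hours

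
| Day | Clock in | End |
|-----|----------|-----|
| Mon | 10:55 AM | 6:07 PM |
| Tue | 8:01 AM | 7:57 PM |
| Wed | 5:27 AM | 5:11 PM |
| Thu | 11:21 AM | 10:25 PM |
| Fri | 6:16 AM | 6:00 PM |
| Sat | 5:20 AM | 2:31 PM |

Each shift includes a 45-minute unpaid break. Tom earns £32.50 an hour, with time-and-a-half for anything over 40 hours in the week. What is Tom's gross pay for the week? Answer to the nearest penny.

£2194.56

Mon: 10:55 AM–6:07 PM = 7 h 12 min; less 45 min break → 6 h 27 min
Tue: 8:01 AM–7:57 PM = 11 h 56 min; less 45 min break → 11 h 11 min
Wed: 5:27 AM–5:11 PM = 11 h 44 min; less 45 min break → 10 h 59 min
Thu: 11:21 AM–10:25 PM = 11 h 4 min; less 45 min break → 10 h 19 min
Fri: 6:16 AM–6:00 PM = 11 h 44 min; less 45 min break → 10 h 59 min
Sat: 5:20 AM–2:31 PM = 9 h 11 min; less 45 min break → 8 h 26 min
Total worked: 58 h 21 min = 3501 min.
Regular 40 h 0 min = 2400 min at £32.50/h; overtime 18 h 21 min = 1101 min at £48.75/h.
Pay = (2400 × £32.50 + 1101 × £48.75) ÷ 60 = £2194.56.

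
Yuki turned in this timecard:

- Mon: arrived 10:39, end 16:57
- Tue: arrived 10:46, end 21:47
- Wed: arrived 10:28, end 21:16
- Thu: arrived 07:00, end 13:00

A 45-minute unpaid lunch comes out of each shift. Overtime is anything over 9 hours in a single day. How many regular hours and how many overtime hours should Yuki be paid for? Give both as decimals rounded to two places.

Regular 28.80 hours, overtime 2.32 hours

Mon: 10:39–16:57 = 6 h 18 min; less 45 min break → 5 h 33 min
Tue: 10:46–21:47 = 11 h 1 min; less 45 min break → 10 h 16 min
Wed: 10:28–21:16 = 10 h 48 min; less 45 min break → 10 h 3 min
Thu: 07:00–13:00 = 6 h 0 min; less 45 min break → 5 h 15 min
Mon reg 5 h 33 min / OT 0 h 0 min; Tue reg 9 h 0 min / OT 1 h 16 min; Wed reg 9 h 0 min / OT 1 h 3 min; Thu reg 5 h 15 min / OT 0 h 0 min.
Totals: regular 28 h 48 min, overtime 2 h 19 min.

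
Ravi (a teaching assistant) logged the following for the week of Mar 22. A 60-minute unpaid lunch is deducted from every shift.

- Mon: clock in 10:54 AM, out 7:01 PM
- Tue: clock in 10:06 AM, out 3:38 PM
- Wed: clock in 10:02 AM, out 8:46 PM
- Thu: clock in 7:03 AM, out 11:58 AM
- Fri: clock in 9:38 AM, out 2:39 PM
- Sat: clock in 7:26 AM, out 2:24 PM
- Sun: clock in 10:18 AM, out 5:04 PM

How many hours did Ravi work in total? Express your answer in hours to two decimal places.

Mon: 10:54 AM–7:01 PM = 8 h 7 min; less 60 min break → 7 h 7 min
Tue: 10:06 AM–3:38 PM = 5 h 32 min; less 60 min break → 4 h 32 min
Wed: 10:02 AM–8:46 PM = 10 h 44 min; less 60 min break → 9 h 44 min
Thu: 7:03 AM–11:58 AM = 4 h 55 min; less 60 min break → 3 h 55 min
Fri: 9:38 AM–2:39 PM = 5 h 1 min; less 60 min break → 4 h 1 min
Sat: 7:26 AM–2:24 PM = 6 h 58 min; less 60 min break → 5 h 58 min
Sun: 10:18 AM–5:04 PM = 6 h 46 min; less 60 min break → 5 h 46 min
Total: 7 h 7 min + 4 h 32 min + 9 h 44 min + 3 h 55 min + 4 h 1 min + 5 h 58 min + 5 h 46 min = 41 h 3 min.

41.05 hours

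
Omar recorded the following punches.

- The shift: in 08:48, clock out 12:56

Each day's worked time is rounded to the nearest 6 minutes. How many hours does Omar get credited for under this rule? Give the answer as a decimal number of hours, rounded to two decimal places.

4.10 hours

The shift: 08:48–12:56 = 4 h 8 min → rounds to 4 h 6 min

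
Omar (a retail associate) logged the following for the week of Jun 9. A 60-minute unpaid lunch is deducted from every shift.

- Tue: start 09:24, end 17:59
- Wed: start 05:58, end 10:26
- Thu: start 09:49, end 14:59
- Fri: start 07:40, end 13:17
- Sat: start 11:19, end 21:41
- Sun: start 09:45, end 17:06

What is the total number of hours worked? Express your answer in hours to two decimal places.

Tue: 09:24–17:59 = 8 h 35 min; less 60 min break → 7 h 35 min
Wed: 05:58–10:26 = 4 h 28 min; less 60 min break → 3 h 28 min
Thu: 09:49–14:59 = 5 h 10 min; less 60 min break → 4 h 10 min
Fri: 07:40–13:17 = 5 h 37 min; less 60 min break → 4 h 37 min
Sat: 11:19–21:41 = 10 h 22 min; less 60 min break → 9 h 22 min
Sun: 09:45–17:06 = 7 h 21 min; less 60 min break → 6 h 21 min
Total: 7 h 35 min + 3 h 28 min + 4 h 10 min + 4 h 37 min + 9 h 22 min + 6 h 21 min = 35 h 33 min.

35.55 hours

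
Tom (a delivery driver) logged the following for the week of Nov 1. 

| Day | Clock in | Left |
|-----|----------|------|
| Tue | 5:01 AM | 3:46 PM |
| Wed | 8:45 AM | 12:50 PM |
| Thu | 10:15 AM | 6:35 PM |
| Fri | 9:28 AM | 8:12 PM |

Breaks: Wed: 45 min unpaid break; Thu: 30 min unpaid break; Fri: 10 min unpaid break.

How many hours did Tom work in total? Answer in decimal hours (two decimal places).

Tue: 5:01 AM–3:46 PM = 10 h 45 min
Wed: 8:45 AM–12:50 PM = 4 h 5 min; less 45 min break → 3 h 20 min
Thu: 10:15 AM–6:35 PM = 8 h 20 min; less 30 min break → 7 h 50 min
Fri: 9:28 AM–8:12 PM = 10 h 44 min; less 10 min break → 10 h 34 min
Total: 10 h 45 min + 3 h 20 min + 7 h 50 min + 10 h 34 min = 32 h 29 min.

32.48 hours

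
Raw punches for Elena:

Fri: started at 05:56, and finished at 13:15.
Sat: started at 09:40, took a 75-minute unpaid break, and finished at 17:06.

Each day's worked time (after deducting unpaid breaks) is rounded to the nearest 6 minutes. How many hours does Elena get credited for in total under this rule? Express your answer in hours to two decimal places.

Fri: 05:56–13:15 = 7 h 19 min → rounds to 7 h 18 min
Sat: 09:40–17:06 = 7 h 26 min − 75 min = 6 h 11 min → rounds to 6 h 12 min
Total credited: 13 h 30 min.

13.50 hours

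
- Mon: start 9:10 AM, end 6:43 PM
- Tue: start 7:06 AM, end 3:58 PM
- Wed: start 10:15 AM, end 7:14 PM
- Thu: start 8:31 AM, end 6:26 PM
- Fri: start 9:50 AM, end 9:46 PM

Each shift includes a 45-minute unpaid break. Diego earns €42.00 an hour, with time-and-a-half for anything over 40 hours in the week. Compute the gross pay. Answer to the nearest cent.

€2026.50

Mon: 9:10 AM–6:43 PM = 9 h 33 min; less 45 min break → 8 h 48 min
Tue: 7:06 AM–3:58 PM = 8 h 52 min; less 45 min break → 8 h 7 min
Wed: 10:15 AM–7:14 PM = 8 h 59 min; less 45 min break → 8 h 14 min
Thu: 8:31 AM–6:26 PM = 9 h 55 min; less 45 min break → 9 h 10 min
Fri: 9:50 AM–9:46 PM = 11 h 56 min; less 45 min break → 11 h 11 min
Total worked: 45 h 30 min = 2730 min.
Regular 40 h 0 min = 2400 min at €42.00/h; overtime 5 h 30 min = 330 min at €63.00/h.
Pay = (2400 × €42.00 + 330 × €63.00) ÷ 60 = €2026.50.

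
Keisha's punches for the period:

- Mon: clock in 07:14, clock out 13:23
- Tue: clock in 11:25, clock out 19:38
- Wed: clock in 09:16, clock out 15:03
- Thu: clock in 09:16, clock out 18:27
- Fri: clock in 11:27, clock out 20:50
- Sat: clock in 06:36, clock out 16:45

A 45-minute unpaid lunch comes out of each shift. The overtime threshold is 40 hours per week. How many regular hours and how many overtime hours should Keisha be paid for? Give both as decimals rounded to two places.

Mon: 07:14–13:23 = 6 h 9 min; less 45 min break → 5 h 24 min
Tue: 11:25–19:38 = 8 h 13 min; less 45 min break → 7 h 28 min
Wed: 09:16–15:03 = 5 h 47 min; less 45 min break → 5 h 2 min
Thu: 09:16–18:27 = 9 h 11 min; less 45 min break → 8 h 26 min
Fri: 11:27–20:50 = 9 h 23 min; less 45 min break → 8 h 38 min
Sat: 06:36–16:45 = 10 h 9 min; less 45 min break → 9 h 24 min
Total worked: 44 h 22 min = 44.37 h.
Threshold 40 h → overtime 4 h 22 min, regular 40 h 0 min.

Regular 40.00 hours, overtime 4.37 hours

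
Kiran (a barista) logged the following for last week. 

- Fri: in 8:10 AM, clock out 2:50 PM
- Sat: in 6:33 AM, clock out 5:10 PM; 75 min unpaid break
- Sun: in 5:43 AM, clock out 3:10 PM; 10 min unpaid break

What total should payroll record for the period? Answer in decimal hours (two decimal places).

Fri: 8:10 AM–2:50 PM = 6 h 40 min
Sat: 6:33 AM–5:10 PM = 10 h 37 min; less 75 min break → 9 h 22 min
Sun: 5:43 AM–3:10 PM = 9 h 27 min; less 10 min break → 9 h 17 min
Total: 6 h 40 min + 9 h 22 min + 9 h 17 min = 25 h 19 min.

25.32 hours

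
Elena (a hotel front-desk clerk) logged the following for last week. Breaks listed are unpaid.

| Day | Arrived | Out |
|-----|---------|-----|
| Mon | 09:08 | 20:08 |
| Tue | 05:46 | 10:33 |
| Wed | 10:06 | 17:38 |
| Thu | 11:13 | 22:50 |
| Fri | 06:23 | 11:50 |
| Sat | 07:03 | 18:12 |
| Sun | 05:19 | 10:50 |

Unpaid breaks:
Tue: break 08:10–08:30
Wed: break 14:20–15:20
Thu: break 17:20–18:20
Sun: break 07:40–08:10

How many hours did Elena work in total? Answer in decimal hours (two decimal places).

54.22 hours

Mon: 09:08–20:08 = 11 h 0 min
Tue: 05:46–10:33 = 4 h 47 min; less 20 min break → 4 h 27 min
Wed: 10:06–17:38 = 7 h 32 min; less 60 min break → 6 h 32 min
Thu: 11:13–22:50 = 11 h 37 min; less 60 min break → 10 h 37 min
Fri: 06:23–11:50 = 5 h 27 min
Sat: 07:03–18:12 = 11 h 9 min
Sun: 05:19–10:50 = 5 h 31 min; less 30 min break → 5 h 1 min
Total: 11 h 0 min + 4 h 27 min + 6 h 32 min + 10 h 37 min + 5 h 27 min + 11 h 9 min + 5 h 1 min = 54 h 13 min.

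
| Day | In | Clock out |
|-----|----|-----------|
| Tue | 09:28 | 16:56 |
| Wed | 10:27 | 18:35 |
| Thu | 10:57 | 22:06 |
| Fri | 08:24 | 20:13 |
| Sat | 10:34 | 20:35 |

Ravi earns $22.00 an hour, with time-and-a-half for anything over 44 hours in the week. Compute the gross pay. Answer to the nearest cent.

$1119.25

Tue: 09:28–16:56 = 7 h 28 min
Wed: 10:27–18:35 = 8 h 8 min
Thu: 10:57–22:06 = 11 h 9 min
Fri: 08:24–20:13 = 11 h 49 min
Sat: 10:34–20:35 = 10 h 1 min
Total worked: 48 h 35 min = 2915 min.
Regular 44 h 0 min = 2640 min at $22.00/h; overtime 4 h 35 min = 275 min at $33.00/h.
Pay = (2640 × $22.00 + 275 × $33.00) ÷ 60 = $1119.25.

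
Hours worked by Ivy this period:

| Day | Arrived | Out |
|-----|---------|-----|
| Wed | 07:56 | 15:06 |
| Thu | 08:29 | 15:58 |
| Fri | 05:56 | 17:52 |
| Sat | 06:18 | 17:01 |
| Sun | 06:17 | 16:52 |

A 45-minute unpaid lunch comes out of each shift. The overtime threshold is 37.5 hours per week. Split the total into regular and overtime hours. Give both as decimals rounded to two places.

Wed: 07:56–15:06 = 7 h 10 min; less 45 min break → 6 h 25 min
Thu: 08:29–15:58 = 7 h 29 min; less 45 min break → 6 h 44 min
Fri: 05:56–17:52 = 11 h 56 min; less 45 min break → 11 h 11 min
Sat: 06:18–17:01 = 10 h 43 min; less 45 min break → 9 h 58 min
Sun: 06:17–16:52 = 10 h 35 min; less 45 min break → 9 h 50 min
Total worked: 44 h 8 min = 44.13 h.
Threshold 37.5 h → overtime 6 h 38 min, regular 37 h 30 min.

Regular 37.50 hours, overtime 6.63 hours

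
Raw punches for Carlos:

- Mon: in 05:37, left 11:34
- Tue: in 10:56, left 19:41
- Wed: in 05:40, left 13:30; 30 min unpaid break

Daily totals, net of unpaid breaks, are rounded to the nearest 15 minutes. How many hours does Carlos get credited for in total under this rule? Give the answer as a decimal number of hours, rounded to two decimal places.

22.00 hours

Mon: 05:37–11:34 = 5 h 57 min → rounds to 6 h 0 min
Tue: 10:56–19:41 = 8 h 45 min → rounds to 8 h 45 min
Wed: 05:40–13:30 = 7 h 50 min − 30 min = 7 h 20 min → rounds to 7 h 15 min
Total credited: 22 h 0 min.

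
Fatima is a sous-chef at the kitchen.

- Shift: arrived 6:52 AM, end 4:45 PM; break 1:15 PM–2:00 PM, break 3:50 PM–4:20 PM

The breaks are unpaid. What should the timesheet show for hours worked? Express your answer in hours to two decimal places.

8.63 hours

Shift: 6:52 AM–4:45 PM = 9 h 53 min; less 75 min break → 8 h 38 min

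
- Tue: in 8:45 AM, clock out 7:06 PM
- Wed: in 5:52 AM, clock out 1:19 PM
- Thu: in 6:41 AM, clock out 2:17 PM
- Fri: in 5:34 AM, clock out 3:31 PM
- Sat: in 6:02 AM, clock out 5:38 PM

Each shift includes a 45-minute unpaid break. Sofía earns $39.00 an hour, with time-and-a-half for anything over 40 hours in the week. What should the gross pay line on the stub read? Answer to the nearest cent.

$1747.20

Tue: 8:45 AM–7:06 PM = 10 h 21 min; less 45 min break → 9 h 36 min
Wed: 5:52 AM–1:19 PM = 7 h 27 min; less 45 min break → 6 h 42 min
Thu: 6:41 AM–2:17 PM = 7 h 36 min; less 45 min break → 6 h 51 min
Fri: 5:34 AM–3:31 PM = 9 h 57 min; less 45 min break → 9 h 12 min
Sat: 6:02 AM–5:38 PM = 11 h 36 min; less 45 min break → 10 h 51 min
Total worked: 43 h 12 min = 2592 min.
Regular 40 h 0 min = 2400 min at $39.00/h; overtime 3 h 12 min = 192 min at $58.50/h.
Pay = (2400 × $39.00 + 192 × $58.50) ÷ 60 = $1747.20.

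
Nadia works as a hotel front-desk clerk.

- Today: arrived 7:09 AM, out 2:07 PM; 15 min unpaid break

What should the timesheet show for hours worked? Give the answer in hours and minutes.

6 h 43 min

Today: 7:09 AM–2:07 PM = 6 h 58 min; less 15 min break → 6 h 43 min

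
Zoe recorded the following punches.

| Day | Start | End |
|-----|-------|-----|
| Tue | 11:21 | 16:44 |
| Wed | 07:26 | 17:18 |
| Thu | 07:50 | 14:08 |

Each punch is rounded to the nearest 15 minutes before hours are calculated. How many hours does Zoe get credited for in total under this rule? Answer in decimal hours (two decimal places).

21.75 hours

Tue: in 11:21→11:15, out 16:44→16:45; 5 h 30 min
Wed: in 07:26→07:30, out 17:18→17:15; 9 h 45 min
Thu: in 07:50→07:45, out 14:08→14:15; 6 h 30 min
Total credited: 21 h 45 min.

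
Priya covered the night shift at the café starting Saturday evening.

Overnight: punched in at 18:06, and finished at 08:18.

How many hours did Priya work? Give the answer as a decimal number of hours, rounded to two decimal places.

Overnight: 18:06 → midnight = 5 h 54 min; midnight → 08:18 = 8 h 18 min; span 14 h 12 min

14.20 hours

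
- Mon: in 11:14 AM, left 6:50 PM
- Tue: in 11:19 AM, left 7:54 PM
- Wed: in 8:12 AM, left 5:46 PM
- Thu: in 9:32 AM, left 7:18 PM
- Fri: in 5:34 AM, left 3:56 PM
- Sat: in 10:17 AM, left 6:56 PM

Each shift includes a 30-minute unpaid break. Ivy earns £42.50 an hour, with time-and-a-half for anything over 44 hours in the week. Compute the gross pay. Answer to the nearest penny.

Mon: 11:14 AM–6:50 PM = 7 h 36 min; less 30 min break → 7 h 6 min
Tue: 11:19 AM–7:54 PM = 8 h 35 min; less 30 min break → 8 h 5 min
Wed: 8:12 AM–5:46 PM = 9 h 34 min; less 30 min break → 9 h 4 min
Thu: 9:32 AM–7:18 PM = 9 h 46 min; less 30 min break → 9 h 16 min
Fri: 5:34 AM–3:56 PM = 10 h 22 min; less 30 min break → 9 h 52 min
Sat: 10:17 AM–6:56 PM = 8 h 39 min; less 30 min break → 8 h 9 min
Total worked: 51 h 32 min = 3092 min.
Regular 44 h 0 min = 2640 min at £42.50/h; overtime 7 h 32 min = 452 min at £63.75/h.
Pay = (2640 × £42.50 + 452 × £63.75) ÷ 60 = £2350.25.

£2350.25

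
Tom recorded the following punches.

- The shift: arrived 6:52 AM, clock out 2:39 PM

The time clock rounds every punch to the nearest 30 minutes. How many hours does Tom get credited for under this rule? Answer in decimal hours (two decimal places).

7.50 hours

The shift: in 6:52 AM→7:00 AM, out 2:39 PM→2:30 PM; 7 h 30 min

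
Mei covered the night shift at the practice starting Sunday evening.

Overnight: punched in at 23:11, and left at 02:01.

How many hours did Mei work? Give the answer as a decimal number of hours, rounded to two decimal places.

2.83 hours

Overnight: 23:11 → midnight = 0 h 49 min; midnight → 02:01 = 2 h 1 min; span 2 h 50 min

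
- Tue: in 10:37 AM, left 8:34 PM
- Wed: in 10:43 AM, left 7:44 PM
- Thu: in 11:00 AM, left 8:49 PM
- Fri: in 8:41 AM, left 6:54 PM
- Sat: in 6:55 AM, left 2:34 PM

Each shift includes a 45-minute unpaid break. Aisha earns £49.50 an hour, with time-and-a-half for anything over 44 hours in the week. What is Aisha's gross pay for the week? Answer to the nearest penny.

Tue: 10:37 AM–8:34 PM = 9 h 57 min; less 45 min break → 9 h 12 min
Wed: 10:43 AM–7:44 PM = 9 h 1 min; less 45 min break → 8 h 16 min
Thu: 11:00 AM–8:49 PM = 9 h 49 min; less 45 min break → 9 h 4 min
Fri: 8:41 AM–6:54 PM = 10 h 13 min; less 45 min break → 9 h 28 min
Sat: 6:55 AM–2:34 PM = 7 h 39 min; less 45 min break → 6 h 54 min
Total worked: 42 h 54 min = 2574 min.
Regular 42 h 54 min = 2574 min at £49.50/h; overtime 0 h 0 min = 0 min at £74.25/h.
Pay = (2574 × £49.50 + 0 × £74.25) ÷ 60 = £2123.55.

£2123.55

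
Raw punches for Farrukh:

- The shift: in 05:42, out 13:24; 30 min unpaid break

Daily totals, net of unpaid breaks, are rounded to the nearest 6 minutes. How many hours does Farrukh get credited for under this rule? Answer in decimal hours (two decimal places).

The shift: 05:42–13:24 = 7 h 42 min − 30 min = 7 h 12 min → rounds to 7 h 12 min

7.20 hours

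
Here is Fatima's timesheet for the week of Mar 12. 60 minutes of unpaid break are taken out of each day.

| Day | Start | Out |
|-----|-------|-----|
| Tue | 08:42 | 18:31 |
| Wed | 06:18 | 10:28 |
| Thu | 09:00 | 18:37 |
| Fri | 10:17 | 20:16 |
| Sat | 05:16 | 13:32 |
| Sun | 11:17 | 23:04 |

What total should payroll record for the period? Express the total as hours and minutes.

Tue: 08:42–18:31 = 9 h 49 min; less 60 min break → 8 h 49 min
Wed: 06:18–10:28 = 4 h 10 min; less 60 min break → 3 h 10 min
Thu: 09:00–18:37 = 9 h 37 min; less 60 min break → 8 h 37 min
Fri: 10:17–20:16 = 9 h 59 min; less 60 min break → 8 h 59 min
Sat: 05:16–13:32 = 8 h 16 min; less 60 min break → 7 h 16 min
Sun: 11:17–23:04 = 11 h 47 min; less 60 min break → 10 h 47 min
Total: 8 h 49 min + 3 h 10 min + 8 h 37 min + 8 h 59 min + 7 h 16 min + 10 h 47 min = 47 h 38 min.

47 h 38 min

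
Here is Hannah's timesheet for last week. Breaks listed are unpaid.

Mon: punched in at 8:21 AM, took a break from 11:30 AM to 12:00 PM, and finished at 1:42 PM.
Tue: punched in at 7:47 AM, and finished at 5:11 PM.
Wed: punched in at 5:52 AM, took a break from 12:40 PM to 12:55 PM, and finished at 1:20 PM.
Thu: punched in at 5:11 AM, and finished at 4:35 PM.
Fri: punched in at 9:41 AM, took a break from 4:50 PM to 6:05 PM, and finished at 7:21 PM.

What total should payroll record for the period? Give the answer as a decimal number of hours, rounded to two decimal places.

Mon: 8:21 AM–1:42 PM = 5 h 21 min; less 30 min break → 4 h 51 min
Tue: 7:47 AM–5:11 PM = 9 h 24 min
Wed: 5:52 AM–1:20 PM = 7 h 28 min; less 15 min break → 7 h 13 min
Thu: 5:11 AM–4:35 PM = 11 h 24 min
Fri: 9:41 AM–7:21 PM = 9 h 40 min; less 75 min break → 8 h 25 min
Total: 4 h 51 min + 9 h 24 min + 7 h 13 min + 11 h 24 min + 8 h 25 min = 41 h 17 min.

41.28 hours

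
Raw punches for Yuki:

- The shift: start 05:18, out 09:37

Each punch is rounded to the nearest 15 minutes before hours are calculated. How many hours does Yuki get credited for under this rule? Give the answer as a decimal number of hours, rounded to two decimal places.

The shift: in 05:18→05:15, out 09:37→09:30; 4 h 15 min

4.25 hours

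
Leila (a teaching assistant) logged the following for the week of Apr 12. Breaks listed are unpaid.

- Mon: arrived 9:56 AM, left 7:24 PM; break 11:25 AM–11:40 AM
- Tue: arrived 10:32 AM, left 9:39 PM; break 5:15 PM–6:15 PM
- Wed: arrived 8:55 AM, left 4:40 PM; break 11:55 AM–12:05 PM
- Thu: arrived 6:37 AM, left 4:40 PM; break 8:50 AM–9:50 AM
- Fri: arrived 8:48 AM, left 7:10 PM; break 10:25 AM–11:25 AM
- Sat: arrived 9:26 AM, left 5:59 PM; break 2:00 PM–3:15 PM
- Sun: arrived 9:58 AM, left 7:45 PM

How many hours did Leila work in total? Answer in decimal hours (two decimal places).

Mon: 9:56 AM–7:24 PM = 9 h 28 min; less 15 min break → 9 h 13 min
Tue: 10:32 AM–9:39 PM = 11 h 7 min; less 60 min break → 10 h 7 min
Wed: 8:55 AM–4:40 PM = 7 h 45 min; less 10 min break → 7 h 35 min
Thu: 6:37 AM–4:40 PM = 10 h 3 min; less 60 min break → 9 h 3 min
Fri: 8:48 AM–7:10 PM = 10 h 22 min; less 60 min break → 9 h 22 min
Sat: 9:26 AM–5:59 PM = 8 h 33 min; less 75 min break → 7 h 18 min
Sun: 9:58 AM–7:45 PM = 9 h 47 min
Total: 9 h 13 min + 10 h 7 min + 7 h 35 min + 9 h 3 min + 9 h 22 min + 7 h 18 min + 9 h 47 min = 62 h 25 min.

62.42 hours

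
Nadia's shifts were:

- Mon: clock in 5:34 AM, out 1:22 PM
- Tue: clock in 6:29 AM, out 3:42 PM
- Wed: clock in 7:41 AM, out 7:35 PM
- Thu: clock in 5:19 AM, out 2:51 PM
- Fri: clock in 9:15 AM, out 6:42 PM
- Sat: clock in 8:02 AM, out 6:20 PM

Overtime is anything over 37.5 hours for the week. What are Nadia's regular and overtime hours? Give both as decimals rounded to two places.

Mon: 5:34 AM–1:22 PM = 7 h 48 min
Tue: 6:29 AM–3:42 PM = 9 h 13 min
Wed: 7:41 AM–7:35 PM = 11 h 54 min
Thu: 5:19 AM–2:51 PM = 9 h 32 min
Fri: 9:15 AM–6:42 PM = 9 h 27 min
Sat: 8:02 AM–6:20 PM = 10 h 18 min
Total worked: 58 h 12 min = 58.20 h.
Threshold 37.5 h → overtime 20 h 42 min, regular 37 h 30 min.

Regular 37.50 hours, overtime 20.70 hours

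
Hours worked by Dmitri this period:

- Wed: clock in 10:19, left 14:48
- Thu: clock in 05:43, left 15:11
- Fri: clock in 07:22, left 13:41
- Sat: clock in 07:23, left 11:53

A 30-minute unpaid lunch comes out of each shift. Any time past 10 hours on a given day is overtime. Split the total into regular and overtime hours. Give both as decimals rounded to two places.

Wed: 10:19–14:48 = 4 h 29 min; less 30 min break → 3 h 59 min
Thu: 05:43–15:11 = 9 h 28 min; less 30 min break → 8 h 58 min
Fri: 07:22–13:41 = 6 h 19 min; less 30 min break → 5 h 49 min
Sat: 07:23–11:53 = 4 h 30 min; less 30 min break → 4 h 0 min
Wed reg 3 h 59 min / OT 0 h 0 min; Thu reg 8 h 58 min / OT 0 h 0 min; Fri reg 5 h 49 min / OT 0 h 0 min; Sat reg 4 h 0 min / OT 0 h 0 min.
Totals: regular 22 h 46 min, overtime 0 h 0 min.

Regular 22.77 hours, overtime 0.00 hours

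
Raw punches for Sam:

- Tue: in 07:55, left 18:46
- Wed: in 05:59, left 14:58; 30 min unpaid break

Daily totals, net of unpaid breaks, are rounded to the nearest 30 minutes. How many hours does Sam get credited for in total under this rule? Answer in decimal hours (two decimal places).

19.50 hours

Tue: 07:55–18:46 = 10 h 51 min → rounds to 11 h 0 min
Wed: 05:59–14:58 = 8 h 59 min − 30 min = 8 h 29 min → rounds to 8 h 30 min
Total credited: 19 h 30 min.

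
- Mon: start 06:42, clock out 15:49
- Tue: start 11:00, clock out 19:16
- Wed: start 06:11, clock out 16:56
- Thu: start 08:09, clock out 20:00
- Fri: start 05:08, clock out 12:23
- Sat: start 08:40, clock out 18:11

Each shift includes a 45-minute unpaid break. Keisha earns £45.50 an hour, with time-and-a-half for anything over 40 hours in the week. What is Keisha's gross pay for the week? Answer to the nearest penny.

Mon: 06:42–15:49 = 9 h 7 min; less 45 min break → 8 h 22 min
Tue: 11:00–19:16 = 8 h 16 min; less 45 min break → 7 h 31 min
Wed: 06:11–16:56 = 10 h 45 min; less 45 min break → 10 h 0 min
Thu: 08:09–20:00 = 11 h 51 min; less 45 min break → 11 h 6 min
Fri: 05:08–12:23 = 7 h 15 min; less 45 min break → 6 h 30 min
Sat: 08:40–18:11 = 9 h 31 min; less 45 min break → 8 h 46 min
Total worked: 52 h 15 min = 3135 min.
Regular 40 h 0 min = 2400 min at £45.50/h; overtime 12 h 15 min = 735 min at £68.25/h.
Pay = (2400 × £45.50 + 735 × £68.25) ÷ 60 = £2656.06.

£2656.06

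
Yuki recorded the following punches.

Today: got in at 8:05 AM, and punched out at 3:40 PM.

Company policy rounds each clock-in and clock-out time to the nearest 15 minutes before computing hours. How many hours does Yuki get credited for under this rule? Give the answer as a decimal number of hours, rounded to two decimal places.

7.75 hours

Today: in 8:05 AM→8:00 AM, out 3:40 PM→3:45 PM; 7 h 45 min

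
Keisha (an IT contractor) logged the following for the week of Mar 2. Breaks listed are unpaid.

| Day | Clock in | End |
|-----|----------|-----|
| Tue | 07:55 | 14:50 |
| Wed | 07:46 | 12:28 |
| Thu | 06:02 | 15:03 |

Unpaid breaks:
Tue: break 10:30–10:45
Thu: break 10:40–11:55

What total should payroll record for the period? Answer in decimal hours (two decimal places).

Tue: 07:55–14:50 = 6 h 55 min; less 15 min break → 6 h 40 min
Wed: 07:46–12:28 = 4 h 42 min
Thu: 06:02–15:03 = 9 h 1 min; less 75 min break → 7 h 46 min
Total: 6 h 40 min + 4 h 42 min + 7 h 46 min = 19 h 8 min.

19.13 hours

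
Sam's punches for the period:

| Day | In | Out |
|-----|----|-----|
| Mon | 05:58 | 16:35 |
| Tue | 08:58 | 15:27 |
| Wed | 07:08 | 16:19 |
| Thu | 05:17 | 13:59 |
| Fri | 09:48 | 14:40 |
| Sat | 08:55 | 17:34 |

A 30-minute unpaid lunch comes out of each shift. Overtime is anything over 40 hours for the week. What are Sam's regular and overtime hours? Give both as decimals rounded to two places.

Regular 40.00 hours, overtime 5.50 hours

Mon: 05:58–16:35 = 10 h 37 min; less 30 min break → 10 h 7 min
Tue: 08:58–15:27 = 6 h 29 min; less 30 min break → 5 h 59 min
Wed: 07:08–16:19 = 9 h 11 min; less 30 min break → 8 h 41 min
Thu: 05:17–13:59 = 8 h 42 min; less 30 min break → 8 h 12 min
Fri: 09:48–14:40 = 4 h 52 min; less 30 min break → 4 h 22 min
Sat: 08:55–17:34 = 8 h 39 min; less 30 min break → 8 h 9 min
Total worked: 45 h 30 min = 45.50 h.
Threshold 40 h → overtime 5 h 30 min, regular 40 h 0 min.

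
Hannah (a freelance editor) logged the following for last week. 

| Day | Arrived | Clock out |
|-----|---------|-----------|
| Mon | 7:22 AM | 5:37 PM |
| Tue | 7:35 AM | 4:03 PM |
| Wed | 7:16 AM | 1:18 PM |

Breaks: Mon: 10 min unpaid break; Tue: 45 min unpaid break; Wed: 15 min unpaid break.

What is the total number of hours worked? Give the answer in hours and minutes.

Mon: 7:22 AM–5:37 PM = 10 h 15 min; less 10 min break → 10 h 5 min
Tue: 7:35 AM–4:03 PM = 8 h 28 min; less 45 min break → 7 h 43 min
Wed: 7:16 AM–1:18 PM = 6 h 2 min; less 15 min break → 5 h 47 min
Total: 10 h 5 min + 7 h 43 min + 5 h 47 min = 23 h 35 min.

23 h 35 min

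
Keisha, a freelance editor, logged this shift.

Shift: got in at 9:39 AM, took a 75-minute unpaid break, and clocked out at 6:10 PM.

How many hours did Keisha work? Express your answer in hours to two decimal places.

Shift: 9:39 AM–6:10 PM = 8 h 31 min; less 75 min break → 7 h 16 min

7.27 hours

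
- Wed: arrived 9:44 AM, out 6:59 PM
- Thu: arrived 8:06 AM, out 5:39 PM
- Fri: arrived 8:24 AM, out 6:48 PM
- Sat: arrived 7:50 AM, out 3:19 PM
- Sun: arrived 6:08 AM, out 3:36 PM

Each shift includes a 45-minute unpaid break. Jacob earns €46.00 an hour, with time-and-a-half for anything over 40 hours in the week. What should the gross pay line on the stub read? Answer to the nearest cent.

Wed: 9:44 AM–6:59 PM = 9 h 15 min; less 45 min break → 8 h 30 min
Thu: 8:06 AM–5:39 PM = 9 h 33 min; less 45 min break → 8 h 48 min
Fri: 8:24 AM–6:48 PM = 10 h 24 min; less 45 min break → 9 h 39 min
Sat: 7:50 AM–3:19 PM = 7 h 29 min; less 45 min break → 6 h 44 min
Sun: 6:08 AM–3:36 PM = 9 h 28 min; less 45 min break → 8 h 43 min
Total worked: 42 h 24 min = 2544 min.
Regular 40 h 0 min = 2400 min at €46.00/h; overtime 2 h 24 min = 144 min at €69.00/h.
Pay = (2400 × €46.00 + 144 × €69.00) ÷ 60 = €2005.60.

€2005.60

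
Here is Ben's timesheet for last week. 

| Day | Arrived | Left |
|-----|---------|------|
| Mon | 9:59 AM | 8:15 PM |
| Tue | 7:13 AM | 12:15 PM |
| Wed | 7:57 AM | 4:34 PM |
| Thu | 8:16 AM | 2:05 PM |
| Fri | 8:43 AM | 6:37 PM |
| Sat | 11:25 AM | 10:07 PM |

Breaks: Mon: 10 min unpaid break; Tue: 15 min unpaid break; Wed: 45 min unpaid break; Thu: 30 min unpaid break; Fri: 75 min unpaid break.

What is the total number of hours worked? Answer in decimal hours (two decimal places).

Mon: 9:59 AM–8:15 PM = 10 h 16 min; less 10 min break → 10 h 6 min
Tue: 7:13 AM–12:15 PM = 5 h 2 min; less 15 min break → 4 h 47 min
Wed: 7:57 AM–4:34 PM = 8 h 37 min; less 45 min break → 7 h 52 min
Thu: 8:16 AM–2:05 PM = 5 h 49 min; less 30 min break → 5 h 19 min
Fri: 8:43 AM–6:37 PM = 9 h 54 min; less 75 min break → 8 h 39 min
Sat: 11:25 AM–10:07 PM = 10 h 42 min
Total: 10 h 6 min + 4 h 47 min + 7 h 52 min + 5 h 19 min + 8 h 39 min + 10 h 42 min = 47 h 25 min.

47.42 hours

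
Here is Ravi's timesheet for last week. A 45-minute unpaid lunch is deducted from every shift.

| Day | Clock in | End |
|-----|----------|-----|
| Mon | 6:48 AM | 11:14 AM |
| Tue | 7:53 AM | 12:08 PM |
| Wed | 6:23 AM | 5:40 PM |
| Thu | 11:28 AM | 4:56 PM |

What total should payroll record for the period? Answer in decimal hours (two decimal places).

22.43 hours

Mon: 6:48 AM–11:14 AM = 4 h 26 min; less 45 min break → 3 h 41 min
Tue: 7:53 AM–12:08 PM = 4 h 15 min; less 45 min break → 3 h 30 min
Wed: 6:23 AM–5:40 PM = 11 h 17 min; less 45 min break → 10 h 32 min
Thu: 11:28 AM–4:56 PM = 5 h 28 min; less 45 min break → 4 h 43 min
Total: 3 h 41 min + 3 h 30 min + 10 h 32 min + 4 h 43 min = 22 h 26 min.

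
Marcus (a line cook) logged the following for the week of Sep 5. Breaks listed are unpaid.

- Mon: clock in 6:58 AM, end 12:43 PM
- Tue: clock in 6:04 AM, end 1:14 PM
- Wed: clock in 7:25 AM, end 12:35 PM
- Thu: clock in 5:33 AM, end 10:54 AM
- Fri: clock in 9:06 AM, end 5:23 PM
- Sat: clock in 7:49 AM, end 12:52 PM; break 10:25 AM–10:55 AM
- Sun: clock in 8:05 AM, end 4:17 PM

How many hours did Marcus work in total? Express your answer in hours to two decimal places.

Mon: 6:58 AM–12:43 PM = 5 h 45 min
Tue: 6:04 AM–1:14 PM = 7 h 10 min
Wed: 7:25 AM–12:35 PM = 5 h 10 min
Thu: 5:33 AM–10:54 AM = 5 h 21 min
Fri: 9:06 AM–5:23 PM = 8 h 17 min
Sat: 7:49 AM–12:52 PM = 5 h 3 min; less 30 min break → 4 h 33 min
Sun: 8:05 AM–4:17 PM = 8 h 12 min
Total: 5 h 45 min + 7 h 10 min + 5 h 10 min + 5 h 21 min + 8 h 17 min + 4 h 33 min + 8 h 12 min = 44 h 28 min.

44.47 hours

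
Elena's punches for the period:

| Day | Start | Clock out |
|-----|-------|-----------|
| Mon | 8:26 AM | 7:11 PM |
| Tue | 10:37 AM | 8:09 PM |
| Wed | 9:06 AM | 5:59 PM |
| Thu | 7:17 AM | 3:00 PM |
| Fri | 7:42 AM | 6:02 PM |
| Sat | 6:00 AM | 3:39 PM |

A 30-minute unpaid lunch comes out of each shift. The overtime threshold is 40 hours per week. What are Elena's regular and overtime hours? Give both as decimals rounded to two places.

Regular 40.00 hours, overtime 13.87 hours

Mon: 8:26 AM–7:11 PM = 10 h 45 min; less 30 min break → 10 h 15 min
Tue: 10:37 AM–8:09 PM = 9 h 32 min; less 30 min break → 9 h 2 min
Wed: 9:06 AM–5:59 PM = 8 h 53 min; less 30 min break → 8 h 23 min
Thu: 7:17 AM–3:00 PM = 7 h 43 min; less 30 min break → 7 h 13 min
Fri: 7:42 AM–6:02 PM = 10 h 20 min; less 30 min break → 9 h 50 min
Sat: 6:00 AM–3:39 PM = 9 h 39 min; less 30 min break → 9 h 9 min
Total worked: 53 h 52 min = 53.87 h.
Threshold 40 h → overtime 13 h 52 min, regular 40 h 0 min.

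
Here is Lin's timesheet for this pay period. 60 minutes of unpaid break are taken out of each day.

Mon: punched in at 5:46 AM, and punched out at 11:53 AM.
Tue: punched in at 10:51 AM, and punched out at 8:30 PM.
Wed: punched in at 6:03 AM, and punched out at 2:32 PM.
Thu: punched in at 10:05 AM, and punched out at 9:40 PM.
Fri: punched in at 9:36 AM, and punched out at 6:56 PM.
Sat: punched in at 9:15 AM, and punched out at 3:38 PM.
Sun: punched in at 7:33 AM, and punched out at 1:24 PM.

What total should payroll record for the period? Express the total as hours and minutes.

Mon: 5:46 AM–11:53 AM = 6 h 7 min; less 60 min break → 5 h 7 min
Tue: 10:51 AM–8:30 PM = 9 h 39 min; less 60 min break → 8 h 39 min
Wed: 6:03 AM–2:32 PM = 8 h 29 min; less 60 min break → 7 h 29 min
Thu: 10:05 AM–9:40 PM = 11 h 35 min; less 60 min break → 10 h 35 min
Fri: 9:36 AM–6:56 PM = 9 h 20 min; less 60 min break → 8 h 20 min
Sat: 9:15 AM–3:38 PM = 6 h 23 min; less 60 min break → 5 h 23 min
Sun: 7:33 AM–1:24 PM = 5 h 51 min; less 60 min break → 4 h 51 min
Total: 5 h 7 min + 8 h 39 min + 7 h 29 min + 10 h 35 min + 8 h 20 min + 5 h 23 min + 4 h 51 min = 50 h 24 min.

50 h 24 min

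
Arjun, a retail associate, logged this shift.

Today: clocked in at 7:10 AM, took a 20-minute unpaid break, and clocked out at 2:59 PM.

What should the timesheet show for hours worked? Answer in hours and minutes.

7 h 29 min

Today: 7:10 AM–2:59 PM = 7 h 49 min; less 20 min break → 7 h 29 min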